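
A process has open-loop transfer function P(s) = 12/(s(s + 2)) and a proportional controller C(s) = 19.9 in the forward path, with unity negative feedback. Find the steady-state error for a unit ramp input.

The loop has one pole at the origin (type 1). Velocity error constant K_v = lim_{s→0} s·C(s)P(s) = 19.9·12/2 = 119.4.
Steady-state error to a unit ramp: e_ss = 1/K_v = 0.00838.

0.00838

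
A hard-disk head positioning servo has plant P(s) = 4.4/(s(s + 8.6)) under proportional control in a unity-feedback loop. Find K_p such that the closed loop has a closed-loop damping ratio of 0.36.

K_p = 32.4

Closed-loop characteristic equation: s² + 8.6s + K_p·4.4 = 0.
So ω_n = √(4.4K_p) and 2ζω_n = 8.6, giving ζ = 8.6/(2√(4.4K_p)).
Setting ζ = 0.36: √(4.4K_p) = 8.6/(2·0.36) = 11.94, so K_p = 142.7/4.4 = 32.4.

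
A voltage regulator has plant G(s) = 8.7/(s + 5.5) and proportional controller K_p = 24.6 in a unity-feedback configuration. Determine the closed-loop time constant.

Closed-loop transfer function: T(s) = K_p·G(s)/(1 + K_p·G(s)) = 214/(s + 5.5 + 214) = 214/(s + 219.5).
Time constant τ = 1/219.5 = 0.00456 s.

τ = 0.00456 s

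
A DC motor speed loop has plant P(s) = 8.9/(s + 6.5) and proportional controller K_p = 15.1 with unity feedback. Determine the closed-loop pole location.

Closed-loop transfer function: T(s) = K_p·P(s)/(1 + K_p·P(s)) = 134.4/(s + 6.5 + 134.4) = 134.4/(s + 140.9).
The closed-loop pole is at s = −140.9.

s = -140.9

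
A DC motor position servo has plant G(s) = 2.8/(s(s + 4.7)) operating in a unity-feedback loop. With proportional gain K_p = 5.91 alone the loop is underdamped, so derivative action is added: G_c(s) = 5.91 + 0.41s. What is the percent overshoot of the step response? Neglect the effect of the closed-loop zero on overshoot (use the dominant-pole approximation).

3.88%

Forward path: (5.91 + 0.41s)·2.8/(s(s+4.7)). The closed-loop characteristic equation is s² + (4.7 + 2.8·0.41)s + 2.8·5.91 = 0.
That is s² + 5.848s + 16.55 = 0, so ω_n = 4.068 rad/s and ζ = 5.848/(2·4.068) = 0.7188.
%OS = 100·exp(−πζ/√(1−ζ²)) = 3.88%.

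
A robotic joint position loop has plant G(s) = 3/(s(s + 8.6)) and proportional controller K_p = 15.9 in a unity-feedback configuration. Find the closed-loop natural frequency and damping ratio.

ω_n = 6.91 rad/s, ζ = 0.623

The closed-loop denominator is s(s+8.6) + 15.9·3 = s² + 8.6s + 47.7.
So ω_n² = 47.7 ⇒ ω_n = 6.907 rad/s, and ζ = 8.6/(2ω_n) = 0.623.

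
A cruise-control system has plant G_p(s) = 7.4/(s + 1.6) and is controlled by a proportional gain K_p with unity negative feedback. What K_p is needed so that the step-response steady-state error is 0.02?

Steady-state error for a unit step on this type-0 loop is 1/(1 + K_p·G_p(0)).
G_p(0) = 4.625. Require 1/(1 + K_p·4.625) = 0.02, so 1 + 4.625·K_p = 50.
K_p = (50 − 1)/4.625 = 10.6.

K_p = 10.6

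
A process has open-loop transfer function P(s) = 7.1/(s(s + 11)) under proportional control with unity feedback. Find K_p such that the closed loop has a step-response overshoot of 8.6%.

K_p = 11.2

From %OS = 100·exp(−πζ/√(1−ζ²)) = 8.6%, ζ = −ln(0.086)/√(π²+ln²(0.086)) = 0.6155.
Characteristic equation s² + 11s + 7.1K_p = 0 gives ζ = 11/(2√(7.1K_p)).
Setting ζ = 0.6155: √(7.1K_p) = 11/(2·0.6155) = 8.936, so K_p = 79.85/7.1 = 11.2.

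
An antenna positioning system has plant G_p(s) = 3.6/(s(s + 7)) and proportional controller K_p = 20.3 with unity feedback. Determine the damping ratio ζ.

With unity feedback the closed-loop characteristic equation is s² + 7s + 20.3·3.6 = s² + 7s + 73.08 = 0.
Matching s² + 2ζω_n s + ω_n²: ω_n = √73.08 = 8.549 rad/s and 2ζω_n = 7, so ζ = 7/(2·8.549) = 0.409.

ζ = 0.409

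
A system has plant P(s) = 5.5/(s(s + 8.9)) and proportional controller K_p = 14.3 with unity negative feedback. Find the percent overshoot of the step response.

16.2%

Closed-loop characteristic equation: s² + 8.9s + 78.65 = 0, so ω_n = 8.868 rad/s and ζ = 8.9/(2·8.868) = 0.5018.
%OS = 100·exp(−πζ/√(1−ζ²)) = 100·exp(−π·0.5018/√0.7482) = 16.2%.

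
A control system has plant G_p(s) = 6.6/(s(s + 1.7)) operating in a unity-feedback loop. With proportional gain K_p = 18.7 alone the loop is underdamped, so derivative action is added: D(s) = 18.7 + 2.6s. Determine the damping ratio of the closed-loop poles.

ζ = 0.849

Forward path: (18.7 + 2.6s)·6.6/(s(s+1.7)). The closed-loop characteristic equation is s² + (1.7 + 6.6·2.6)s + 6.6·18.7 = 0.
That is s² + 18.86s + 123.4 = 0, so ω_n = 11.11 rad/s and ζ = 18.86/(2·11.11) = 0.8488.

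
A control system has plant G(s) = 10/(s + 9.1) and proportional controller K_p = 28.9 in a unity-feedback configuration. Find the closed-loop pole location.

Closed-loop transfer function: T(s) = K_p·G(s)/(1 + K_p·G(s)) = 289/(s + 9.1 + 289) = 289/(s + 298.1).
The closed-loop pole is at s = −298.1.

s = -298.1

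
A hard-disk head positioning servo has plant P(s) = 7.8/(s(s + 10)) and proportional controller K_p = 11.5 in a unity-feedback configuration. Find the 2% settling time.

T_s ≈ 0.8 s

Closed-loop characteristic equation: s² + 10s + 89.7 = 0, so ω_n = 9.471 rad/s and ζ = 10/(2·9.471) = 0.5279.
2% settling time T_s ≈ 4/(ζω_n) = 4/5 = 0.8 s.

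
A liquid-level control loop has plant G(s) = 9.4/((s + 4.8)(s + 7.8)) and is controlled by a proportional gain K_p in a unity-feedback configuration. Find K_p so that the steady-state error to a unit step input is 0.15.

Steady-state error for a unit step on this type-0 loop is 1/(1 + K_p·G(0)).
G(0) = 0.2511. Require 1/(1 + K_p·0.2511) = 0.15, so 1 + 0.2511·K_p = 6.667.
K_p = (6.667 − 1)/0.2511 = 22.6.

K_p = 22.6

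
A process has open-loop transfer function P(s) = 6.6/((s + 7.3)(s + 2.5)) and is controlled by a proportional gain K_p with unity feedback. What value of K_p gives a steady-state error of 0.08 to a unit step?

K_p = 31.8

Steady-state error for a unit step on this type-0 loop is 1/(1 + K_p·P(0)).
P(0) = 0.3616. Require 1/(1 + K_p·0.3616) = 0.08, so 1 + 0.3616·K_p = 12.5.
K_p = (12.5 − 1)/0.3616 = 31.8.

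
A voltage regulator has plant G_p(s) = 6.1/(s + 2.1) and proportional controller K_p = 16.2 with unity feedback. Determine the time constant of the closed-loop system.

τ = 0.00991 s

Closed-loop transfer function: T(s) = K_p·G_p(s)/(1 + K_p·G_p(s)) = 98.82/(s + 2.1 + 98.82) = 98.82/(s + 100.9).
Time constant τ = 1/100.9 = 0.00991 s.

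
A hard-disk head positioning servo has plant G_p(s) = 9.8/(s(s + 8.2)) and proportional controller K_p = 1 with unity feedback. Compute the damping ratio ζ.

With unity feedback the closed-loop characteristic equation is s² + 8.2s + 1·9.8 = s² + 8.2s + 9.8 = 0.
So ω_n² = 9.8 ⇒ ω_n = 3.13 rad/s, and ζ = 8.2/(2ω_n) = 1.31.

ζ = 1.31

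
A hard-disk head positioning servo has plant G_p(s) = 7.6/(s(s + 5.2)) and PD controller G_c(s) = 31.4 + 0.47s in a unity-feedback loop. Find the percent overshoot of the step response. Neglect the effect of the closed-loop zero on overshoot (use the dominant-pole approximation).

39.4%

Forward path: (31.4 + 0.47s)·7.6/(s(s+5.2)). The closed-loop characteristic equation is s² + (5.2 + 7.6·0.47)s + 7.6·31.4 = 0.
That is s² + 8.772s + 238.6 = 0, so ω_n = 15.45 rad/s and ζ = 8.772/(2·15.45) = 0.2839.
%OS = 100·exp(−πζ/√(1−ζ²)) = 39.4%.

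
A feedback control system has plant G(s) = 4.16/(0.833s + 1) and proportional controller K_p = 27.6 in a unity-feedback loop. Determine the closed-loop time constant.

τ = 0.00719 s

Closed loop: T(s) = K_p·G/(1+K_p·G) = 114.8/(0.833s + 1 + 114.8), with pole at s = −(1 + 114.8)/0.833 = −139.
Closed-loop time constant τ = 1/139 = 0.00719 s.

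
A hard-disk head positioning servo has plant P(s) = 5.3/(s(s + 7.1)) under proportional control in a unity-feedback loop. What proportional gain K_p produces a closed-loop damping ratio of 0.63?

K_p = 5.99

Closed-loop characteristic equation: s² + 7.1s + K_p·5.3 = 0.
So ω_n = √(5.3K_p) and 2ζω_n = 7.1, giving ζ = 7.1/(2√(5.3K_p)).
Setting ζ = 0.63: √(5.3K_p) = 7.1/(2·0.63) = 5.635, so K_p = 31.75/5.3 = 5.99.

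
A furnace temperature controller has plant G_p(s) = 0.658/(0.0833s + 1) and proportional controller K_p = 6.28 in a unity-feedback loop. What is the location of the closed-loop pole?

Closed loop: T(s) = K_p·G_p/(1+K_p·G_p) = 4.132/(0.0833s + 1 + 4.132), with pole at s = −(1 + 4.132)/0.0833 = −61.61.

s = -61.61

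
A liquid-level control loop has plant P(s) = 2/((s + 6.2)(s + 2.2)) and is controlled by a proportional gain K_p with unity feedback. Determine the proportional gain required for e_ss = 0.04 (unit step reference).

K_p = 164

The loop is type 0, so e_ss(step) = 1/(1 + K_pos) with K_pos = K_p·P(0).
P(0) = 0.1466. Require 1/(1 + K_p·0.1466) = 0.04, so 1 + 0.1466·K_p = 25.
K_p = (25 − 1)/0.1466 = 164.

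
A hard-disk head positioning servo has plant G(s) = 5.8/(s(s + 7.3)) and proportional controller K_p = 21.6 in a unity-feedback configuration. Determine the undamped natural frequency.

ω_n = 11.2 rad/s

With unity feedback the closed-loop characteristic equation is s² + 7.3s + 21.6·5.8 = s² + 7.3s + 125.3 = 0.
So ω_n² = 125.3 ⇒ ω_n = 11.19 rad/s, and ζ = 7.3/(2ω_n) = 0.326.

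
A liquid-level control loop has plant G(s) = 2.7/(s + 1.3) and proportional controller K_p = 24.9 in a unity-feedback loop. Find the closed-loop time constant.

τ = 0.0146 s

Closed-loop transfer function: T(s) = K_p·G(s)/(1 + K_p·G(s)) = 67.23/(s + 1.3 + 67.23) = 67.23/(s + 68.53).
Time constant τ = 1/68.53 = 0.0146 s.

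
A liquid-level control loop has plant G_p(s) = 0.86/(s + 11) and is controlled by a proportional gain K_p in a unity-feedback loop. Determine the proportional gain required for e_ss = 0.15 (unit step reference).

Steady-state error for a unit step on this type-0 loop is 1/(1 + K_p·G_p(0)).
G_p(0) = 0.07818. Require 1/(1 + K_p·0.07818) = 0.15, so 1 + 0.07818·K_p = 6.667.
K_p = (6.667 − 1)/0.07818 = 72.5.

K_p = 72.5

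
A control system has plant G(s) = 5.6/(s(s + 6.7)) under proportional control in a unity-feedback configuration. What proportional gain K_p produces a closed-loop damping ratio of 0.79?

Closed-loop characteristic equation: s² + 6.7s + K_p·5.6 = 0.
So ω_n = √(5.6K_p) and 2ζω_n = 6.7, giving ζ = 6.7/(2√(5.6K_p)).
Setting ζ = 0.79: √(5.6K_p) = 6.7/(2·0.79) = 4.241, so K_p = 17.98/5.6 = 3.21.

K_p = 3.21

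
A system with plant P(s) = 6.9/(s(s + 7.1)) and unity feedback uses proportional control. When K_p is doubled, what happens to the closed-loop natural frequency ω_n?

increase

ω_n = √(6.9·K_p), which grows with K_p.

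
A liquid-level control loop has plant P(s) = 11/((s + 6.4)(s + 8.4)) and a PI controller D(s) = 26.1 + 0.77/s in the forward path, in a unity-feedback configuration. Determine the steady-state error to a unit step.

The open loop D(s)P(s) has a pole at the origin (type 1), so the static position error constant is infinite and e_ss = 1/(1+∞) = 0.

0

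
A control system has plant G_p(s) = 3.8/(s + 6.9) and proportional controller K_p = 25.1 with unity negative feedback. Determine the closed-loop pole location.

s = -102.3

Closed-loop transfer function: T(s) = K_p·G_p(s)/(1 + K_p·G_p(s)) = 95.38/(s + 6.9 + 95.38) = 95.38/(s + 102.3).
The closed-loop pole is at s = −102.3.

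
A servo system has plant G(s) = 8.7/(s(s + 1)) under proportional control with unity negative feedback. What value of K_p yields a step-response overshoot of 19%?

K_p = 0.132

From %OS = 100·exp(−πζ/√(1−ζ²)) = 19%, ζ = −ln(0.19)/√(π²+ln²(0.19)) = 0.4673.
Characteristic equation s² + 1s + 8.7K_p = 0 gives ζ = 1/(2√(8.7K_p)).
Setting ζ = 0.4673: √(8.7K_p) = 1/(2·0.4673) = 1.07, so K_p = 1.145/8.7 = 0.132.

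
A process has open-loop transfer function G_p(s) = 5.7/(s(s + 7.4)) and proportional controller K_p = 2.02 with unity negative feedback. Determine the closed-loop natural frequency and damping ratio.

1 + K_p·G_p(s) = 0 gives s² + 7.4s + 11.51 = 0.
Matching s² + 2ζω_n s + ω_n²: ω_n = √11.51 = 3.393 rad/s and 2ζω_n = 7.4, so ζ = 7.4/(2·3.393) = 1.09.

ω_n = 3.39 rad/s, ζ = 1.09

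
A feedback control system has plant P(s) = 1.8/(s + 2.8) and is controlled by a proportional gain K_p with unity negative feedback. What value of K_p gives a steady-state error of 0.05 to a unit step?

K_p = 29.6

The loop is type 0, so e_ss(step) = 1/(1 + K_pos) with K_pos = K_p·P(0).
P(0) = 0.6429. Require 1/(1 + K_p·0.6429) = 0.05, so 1 + 0.6429·K_p = 20.
K_p = (20 − 1)/0.6429 = 29.6.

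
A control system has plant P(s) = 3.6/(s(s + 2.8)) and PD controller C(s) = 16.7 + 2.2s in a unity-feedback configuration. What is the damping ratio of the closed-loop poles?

ζ = 0.691

Forward path: (16.7 + 2.2s)·3.6/(s(s+2.8)). The closed-loop characteristic equation is s² + (2.8 + 3.6·2.2)s + 3.6·16.7 = 0.
That is s² + 10.72s + 60.12 = 0, so ω_n = 7.754 rad/s and ζ = 10.72/(2·7.754) = 0.6913.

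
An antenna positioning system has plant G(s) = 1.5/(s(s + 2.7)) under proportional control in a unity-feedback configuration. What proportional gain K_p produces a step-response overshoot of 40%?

K_p = 15.5

From %OS = 100·exp(−πζ/√(1−ζ²)) = 40%, ζ = −ln(0.4)/√(π²+ln²(0.4)) = 0.28.
Characteristic equation s² + 2.7s + 1.5K_p = 0 gives ζ = 2.7/(2√(1.5K_p)).
Setting ζ = 0.28: √(1.5K_p) = 2.7/(2·0.28) = 4.821, so K_p = 23.25/1.5 = 15.5.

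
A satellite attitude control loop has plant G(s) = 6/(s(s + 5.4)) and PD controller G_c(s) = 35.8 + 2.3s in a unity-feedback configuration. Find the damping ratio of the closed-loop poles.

ζ = 0.655

Forward path: (35.8 + 2.3s)·6/(s(s+5.4)). The closed-loop characteristic equation is s² + (5.4 + 6·2.3)s + 6·35.8 = 0.
That is s² + 19.2s + 214.8 = 0, so ω_n = 14.66 rad/s and ζ = 19.2/(2·14.66) = 0.655.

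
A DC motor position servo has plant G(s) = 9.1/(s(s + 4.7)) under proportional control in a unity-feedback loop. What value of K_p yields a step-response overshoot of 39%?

K_p = 7.36

From %OS = 100·exp(−πζ/√(1−ζ²)) = 39%, ζ = −ln(0.39)/√(π²+ln²(0.39)) = 0.2871.
Characteristic equation s² + 4.7s + 9.1K_p = 0 gives ζ = 4.7/(2√(9.1K_p)).
Setting ζ = 0.2871: √(9.1K_p) = 4.7/(2·0.2871) = 8.185, so K_p = 67/9.1 = 7.36.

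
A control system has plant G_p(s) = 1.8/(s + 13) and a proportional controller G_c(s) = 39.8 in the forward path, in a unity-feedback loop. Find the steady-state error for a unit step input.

The loop is type 0. Static position error constant K_pos = G_c(0)·G_p(0) = 39.8·0.1385 = 5.511.
Steady-state error to a unit step: e_ss = 1/(1+K_pos) = 1/6.511 = 0.154.

0.154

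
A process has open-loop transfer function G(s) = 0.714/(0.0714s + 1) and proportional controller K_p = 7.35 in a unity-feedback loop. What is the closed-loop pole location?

s = -87.51

Closed loop: T(s) = K_p·G/(1+K_p·G) = 5.248/(0.0714s + 1 + 5.248), with pole at s = −(1 + 5.248)/0.0714 = −87.51.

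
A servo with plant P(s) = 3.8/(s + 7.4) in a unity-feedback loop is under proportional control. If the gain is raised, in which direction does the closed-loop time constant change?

decrease

The closed-loop bandwidth 7.4+K_p·3.8 grows with K_p, so τ shrinks.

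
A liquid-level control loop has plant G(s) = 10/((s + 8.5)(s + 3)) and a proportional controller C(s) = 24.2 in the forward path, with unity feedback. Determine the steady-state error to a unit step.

0.0953

The loop is type 0. Static position error constant K_pos = C(0)·G(0) = 24.2·0.3922 = 9.49.
Steady-state error to a unit step: e_ss = 1/(1+K_pos) = 1/10.49 = 0.0953.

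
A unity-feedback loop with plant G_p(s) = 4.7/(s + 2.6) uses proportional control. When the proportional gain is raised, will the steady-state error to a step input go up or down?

decrease

The position error constant K_pos = K_p·G_p(0) grows with K_p, and e_ss = 1/(1+K_pos) falls.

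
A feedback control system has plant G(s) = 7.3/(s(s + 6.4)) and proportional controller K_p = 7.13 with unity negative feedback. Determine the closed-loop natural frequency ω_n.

ω_n = 7.21 rad/s

1 + K_p·G(s) = 0 gives s² + 6.4s + 52.05 = 0.
So ω_n² = 52.05 ⇒ ω_n = 7.214 rad/s, and ζ = 6.4/(2ω_n) = 0.444.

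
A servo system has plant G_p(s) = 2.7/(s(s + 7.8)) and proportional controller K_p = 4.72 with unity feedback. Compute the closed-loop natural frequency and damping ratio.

ω_n = 3.57 rad/s, ζ = 1.09

With unity feedback the closed-loop characteristic equation is s² + 7.8s + 4.72·2.7 = s² + 7.8s + 12.74 = 0.
Matching s² + 2ζω_n s + ω_n²: ω_n = √12.74 = 3.57 rad/s and 2ζω_n = 7.8, so ζ = 7.8/(2·3.57) = 1.09.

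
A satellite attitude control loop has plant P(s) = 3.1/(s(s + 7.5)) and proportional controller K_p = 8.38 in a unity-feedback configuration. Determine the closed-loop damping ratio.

ζ = 0.736

1 + K_p·P(s) = 0 gives s² + 7.5s + 25.98 = 0.
So ω_n² = 25.98 ⇒ ω_n = 5.097 rad/s, and ζ = 7.5/(2ω_n) = 0.736.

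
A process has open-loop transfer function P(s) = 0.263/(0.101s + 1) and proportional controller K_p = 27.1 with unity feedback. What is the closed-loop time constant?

τ = 0.0124 s

Closed loop: T(s) = K_p·P/(1+K_p·P) = 7.127/(0.101s + 1 + 7.127), with pole at s = −(1 + 7.127)/0.101 = −80.47.
Closed-loop time constant τ = 1/80.47 = 0.0124 s.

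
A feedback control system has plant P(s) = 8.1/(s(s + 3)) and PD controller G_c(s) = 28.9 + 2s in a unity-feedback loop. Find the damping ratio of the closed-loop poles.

Forward path: (28.9 + 2s)·8.1/(s(s+3)). The closed-loop characteristic equation is s² + (3 + 8.1·2)s + 8.1·28.9 = 0.
That is s² + 19.2s + 234.1 = 0, so ω_n = 15.3 rad/s and ζ = 19.2/(2·15.3) = 0.6275.

ζ = 0.627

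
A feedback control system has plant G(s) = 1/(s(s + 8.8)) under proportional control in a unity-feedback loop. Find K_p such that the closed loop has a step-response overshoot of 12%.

K_p = 61.9

From %OS = 100·exp(−πζ/√(1−ζ²)) = 12%, ζ = −ln(0.12)/√(π²+ln²(0.12)) = 0.5594.
Characteristic equation s² + 8.8s + 1K_p = 0 gives ζ = 8.8/(2√(1K_p)).
Setting ζ = 0.5594: √(1K_p) = 8.8/(2·0.5594) = 7.865, so K_p = 61.86/1 = 61.9.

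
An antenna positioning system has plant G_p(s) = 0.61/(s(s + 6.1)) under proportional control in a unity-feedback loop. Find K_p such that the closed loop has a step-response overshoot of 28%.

From %OS = 100·exp(−πζ/√(1−ζ²)) = 28%, ζ = −ln(0.28)/√(π²+ln²(0.28)) = 0.3755.
Characteristic equation s² + 6.1s + 0.61K_p = 0 gives ζ = 6.1/(2√(0.61K_p)).
Setting ζ = 0.3755: √(0.61K_p) = 6.1/(2·0.3755) = 8.122, so K_p = 65.96/0.61 = 108.

K_p = 108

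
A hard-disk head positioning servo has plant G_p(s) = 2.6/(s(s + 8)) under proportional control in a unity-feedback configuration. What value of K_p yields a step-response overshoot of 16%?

K_p = 24.2

From %OS = 100·exp(−πζ/√(1−ζ²)) = 16%, ζ = −ln(0.16)/√(π²+ln²(0.16)) = 0.5039.
Characteristic equation s² + 8s + 2.6K_p = 0 gives ζ = 8/(2√(2.6K_p)).
Setting ζ = 0.5039: √(2.6K_p) = 8/(2·0.5039) = 7.939, so K_p = 63.02/2.6 = 24.2.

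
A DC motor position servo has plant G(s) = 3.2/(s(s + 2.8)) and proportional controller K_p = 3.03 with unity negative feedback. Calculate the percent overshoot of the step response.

20.6%

The closed-loop denominator s² + 2.8s + 9.696 gives ω_n = √9.696 = 3.114 and ζ = 2.8/(2ω_n) = 0.4496.
%OS = 100·exp(−πζ/√(1−ζ²)) = 100·exp(−π·0.4496/√0.7979) = 20.6%.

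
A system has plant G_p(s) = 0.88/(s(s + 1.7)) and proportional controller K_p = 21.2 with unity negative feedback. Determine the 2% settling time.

The closed-loop denominator s² + 1.7s + 18.66 gives ω_n = √18.66 = 4.319 and ζ = 1.7/(2ω_n) = 0.1968.
2% settling time T_s ≈ 4/(ζω_n) = 4/0.85 = 4.71 s.

T_s ≈ 4.71 s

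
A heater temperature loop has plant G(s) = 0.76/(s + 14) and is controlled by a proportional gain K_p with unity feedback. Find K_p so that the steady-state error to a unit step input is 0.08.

Steady-state error for a unit step on this type-0 loop is 1/(1 + K_p·G(0)).
G(0) = 0.05429. Require 1/(1 + K_p·0.05429) = 0.08, so 1 + 0.05429·K_p = 12.5.
K_p = (12.5 − 1)/0.05429 = 212.

K_p = 212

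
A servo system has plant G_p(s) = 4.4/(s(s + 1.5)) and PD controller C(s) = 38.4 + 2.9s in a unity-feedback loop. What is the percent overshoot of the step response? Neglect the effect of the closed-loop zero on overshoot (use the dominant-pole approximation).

12.7%

Forward path: (38.4 + 2.9s)·4.4/(s(s+1.5)). The closed-loop characteristic equation is s² + (1.5 + 4.4·2.9)s + 4.4·38.4 = 0.
That is s² + 14.26s + 169 = 0, so ω_n = 13 rad/s and ζ = 14.26/(2·13) = 0.5485.
%OS = 100·exp(−πζ/√(1−ζ²)) = 12.7%.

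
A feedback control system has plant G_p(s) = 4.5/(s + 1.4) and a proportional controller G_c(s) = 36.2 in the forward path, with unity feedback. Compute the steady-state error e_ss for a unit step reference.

The loop is type 0. Static position error constant K_pos = G_c(0)·G_p(0) = 36.2·3.214 = 116.4.
Steady-state error to a unit step: e_ss = 1/(1+K_pos) = 1/117.4 = 0.00852.

0.00852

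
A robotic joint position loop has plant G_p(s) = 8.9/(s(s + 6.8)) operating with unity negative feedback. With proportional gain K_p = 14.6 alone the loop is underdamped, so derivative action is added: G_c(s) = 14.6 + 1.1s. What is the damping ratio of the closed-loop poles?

ζ = 0.728

Forward path: (14.6 + 1.1s)·8.9/(s(s+6.8)). The closed-loop characteristic equation is s² + (6.8 + 8.9·1.1)s + 8.9·14.6 = 0.
That is s² + 16.59s + 129.9 = 0, so ω_n = 11.4 rad/s and ζ = 16.59/(2·11.4) = 0.7277.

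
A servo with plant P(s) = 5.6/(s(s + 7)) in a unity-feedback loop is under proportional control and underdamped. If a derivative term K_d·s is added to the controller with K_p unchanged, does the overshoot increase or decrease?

With PD the characteristic equation becomes s² + (a + K·K_d)s + K·K_p = 0; the damping term grows, ζ rises, overshoot falls.

decrease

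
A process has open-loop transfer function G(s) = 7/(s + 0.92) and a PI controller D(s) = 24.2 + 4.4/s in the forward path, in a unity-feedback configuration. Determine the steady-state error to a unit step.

0

The open loop D(s)G(s) has a pole at the origin (type 1), so the static position error constant is infinite and e_ss = 1/(1+∞) = 0.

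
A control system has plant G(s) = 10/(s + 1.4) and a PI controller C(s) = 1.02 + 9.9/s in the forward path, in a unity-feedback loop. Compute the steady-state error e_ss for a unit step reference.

0

The open loop C(s)G(s) has a pole at the origin (type 1), so the static position error constant is infinite and e_ss = 1/(1+∞) = 0.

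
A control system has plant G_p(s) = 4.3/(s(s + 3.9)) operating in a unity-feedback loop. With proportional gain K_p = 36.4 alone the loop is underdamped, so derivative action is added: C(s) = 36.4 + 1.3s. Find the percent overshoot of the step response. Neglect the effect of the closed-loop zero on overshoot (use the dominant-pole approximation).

27.6%

Forward path: (36.4 + 1.3s)·4.3/(s(s+3.9)). The closed-loop characteristic equation is s² + (3.9 + 4.3·1.3)s + 4.3·36.4 = 0.
That is s² + 9.49s + 156.5 = 0, so ω_n = 12.51 rad/s and ζ = 9.49/(2·12.51) = 0.3793.
%OS = 100·exp(−πζ/√(1−ζ²)) = 27.6%.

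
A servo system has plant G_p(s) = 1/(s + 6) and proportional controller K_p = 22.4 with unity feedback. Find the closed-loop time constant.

Closed-loop transfer function: T(s) = K_p·G_p(s)/(1 + K_p·G_p(s)) = 22.4/(s + 6 + 22.4) = 22.4/(s + 28.4).
Time constant τ = 1/28.4 = 0.0352 s.

τ = 0.0352 s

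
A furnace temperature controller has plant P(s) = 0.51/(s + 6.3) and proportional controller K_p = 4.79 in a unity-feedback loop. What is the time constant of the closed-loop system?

Closed-loop transfer function: T(s) = K_p·P(s)/(1 + K_p·P(s)) = 2.443/(s + 6.3 + 2.443) = 2.443/(s + 8.743).
Time constant τ = 1/8.743 = 0.114 s.

τ = 0.114 s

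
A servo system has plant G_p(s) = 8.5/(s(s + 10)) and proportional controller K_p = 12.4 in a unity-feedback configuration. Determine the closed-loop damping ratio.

ζ = 0.487

With unity feedback the closed-loop characteristic equation is s² + 10s + 12.4·8.5 = s² + 10s + 105.4 = 0.
So ω_n² = 105.4 ⇒ ω_n = 10.27 rad/s, and ζ = 10/(2ω_n) = 0.487.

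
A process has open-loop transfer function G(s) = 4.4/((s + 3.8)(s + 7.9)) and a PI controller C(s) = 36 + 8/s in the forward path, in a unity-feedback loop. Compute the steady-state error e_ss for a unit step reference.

0

The open loop C(s)G(s) has a pole at the origin (type 1), so the static position error constant is infinite and e_ss = 1/(1+∞) = 0.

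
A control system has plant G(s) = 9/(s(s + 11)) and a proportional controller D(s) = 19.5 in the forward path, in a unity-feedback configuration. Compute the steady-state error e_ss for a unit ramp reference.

The loop has one pole at the origin (type 1). Velocity error constant K_v = lim_{s→0} s·D(s)G(s) = 19.5·9/11 = 15.95.
Steady-state error to a unit ramp: e_ss = 1/K_v = 0.0627.

0.0627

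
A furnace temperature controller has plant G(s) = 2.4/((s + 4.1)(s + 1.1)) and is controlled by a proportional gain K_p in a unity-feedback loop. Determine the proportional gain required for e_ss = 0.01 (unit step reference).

Steady-state error for a unit step on this type-0 loop is 1/(1 + K_p·G(0)).
G(0) = 0.5322. Require 1/(1 + K_p·0.5322) = 0.01, so 1 + 0.5322·K_p = 100.
K_p = (100 − 1)/0.5322 = 186.

K_p = 186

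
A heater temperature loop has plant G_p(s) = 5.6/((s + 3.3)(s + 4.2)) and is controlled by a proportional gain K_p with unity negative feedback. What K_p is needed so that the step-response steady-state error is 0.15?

The loop is type 0, so e_ss(step) = 1/(1 + K_pos) with K_pos = K_p·G_p(0).
G_p(0) = 0.404. Require 1/(1 + K_p·0.404) = 0.15, so 1 + 0.404·K_p = 6.667.
K_p = (6.667 − 1)/0.404 = 14.

K_p = 14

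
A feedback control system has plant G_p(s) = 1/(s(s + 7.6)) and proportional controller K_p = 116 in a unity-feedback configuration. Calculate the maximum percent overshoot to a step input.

From 1 + K_pG_p(s) = 0: s² + 7.6s + 116 = 0 ⇒ ω_n = 10.77, ζ = 0.3528.
%OS = 100·exp(−πζ/√(1−ζ²)) = 100·exp(−π·0.3528/√0.8755) = 30.6%.

30.6%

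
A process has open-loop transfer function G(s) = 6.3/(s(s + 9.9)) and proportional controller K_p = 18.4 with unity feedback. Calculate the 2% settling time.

The closed-loop denominator s² + 9.9s + 115.9 gives ω_n = √115.9 = 10.77 and ζ = 9.9/(2ω_n) = 0.4598.
2% settling time T_s ≈ 4/(ζω_n) = 4/4.95 = 0.808 s.

T_s ≈ 0.808 s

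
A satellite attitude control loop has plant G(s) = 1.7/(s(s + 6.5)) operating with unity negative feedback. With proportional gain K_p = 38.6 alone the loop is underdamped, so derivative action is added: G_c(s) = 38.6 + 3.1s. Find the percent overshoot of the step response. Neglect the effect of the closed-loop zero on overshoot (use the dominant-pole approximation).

3.61%

Forward path: (38.6 + 3.1s)·1.7/(s(s+6.5)). The closed-loop characteristic equation is s² + (6.5 + 1.7·3.1)s + 1.7·38.6 = 0.
That is s² + 11.77s + 65.62 = 0, so ω_n = 8.101 rad/s and ζ = 11.77/(2·8.101) = 0.7265.
%OS = 100·exp(−πζ/√(1−ζ²)) = 3.61%.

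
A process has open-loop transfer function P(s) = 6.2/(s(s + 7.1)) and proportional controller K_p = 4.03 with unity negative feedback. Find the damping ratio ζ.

ζ = 0.71

1 + K_p·P(s) = 0 gives s² + 7.1s + 24.99 = 0.
Matching s² + 2ζω_n s + ω_n²: ω_n = √24.99 = 4.999 rad/s and 2ζω_n = 7.1, so ζ = 7.1/(2·4.999) = 0.71.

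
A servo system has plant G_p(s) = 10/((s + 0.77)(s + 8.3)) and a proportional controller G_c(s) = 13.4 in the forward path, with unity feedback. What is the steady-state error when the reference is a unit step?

The loop is type 0. Static position error constant K_pos = G_c(0)·G_p(0) = 13.4·1.565 = 20.97.
Steady-state error to a unit step: e_ss = 1/(1+K_pos) = 1/21.97 = 0.0455.

0.0455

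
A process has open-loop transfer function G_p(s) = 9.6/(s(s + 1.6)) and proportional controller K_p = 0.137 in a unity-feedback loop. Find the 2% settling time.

Closed-loop characteristic equation: s² + 1.6s + 1.315 = 0, so ω_n = 1.147 rad/s and ζ = 1.6/(2·1.147) = 0.6976.
2% settling time T_s ≈ 4/(ζω_n) = 4/0.8 = 5 s.

T_s ≈ 5 s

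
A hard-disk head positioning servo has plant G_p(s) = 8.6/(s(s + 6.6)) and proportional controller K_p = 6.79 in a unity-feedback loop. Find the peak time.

Closed-loop characteristic equation: s² + 6.6s + 58.39 = 0, so ω_n = 7.642 rad/s and ζ = 6.6/(2·7.642) = 0.4318.
Damped frequency ω_d = ω_n√(1−ζ²) = 6.892 rad/s, so peak time T_p = π/ω_d = 0.456 s.

T_p = 0.456 s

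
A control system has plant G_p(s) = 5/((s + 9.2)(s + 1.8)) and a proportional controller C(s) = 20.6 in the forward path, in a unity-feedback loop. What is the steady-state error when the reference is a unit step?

The loop is type 0. Static position error constant K_pos = C(0)·G_p(0) = 20.6·0.3019 = 6.22.
Steady-state error to a unit step: e_ss = 1/(1+K_pos) = 1/7.22 = 0.139.

0.139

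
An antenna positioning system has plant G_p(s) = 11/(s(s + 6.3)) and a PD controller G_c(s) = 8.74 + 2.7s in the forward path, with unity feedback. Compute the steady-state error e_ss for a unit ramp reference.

0.0655

The loop has one pole at the origin (type 1). Velocity error constant K_v = lim_{s→0} s·G_c(s)G_p(s) = 8.74·11/6.3 = 15.26.
Steady-state error to a unit ramp: e_ss = 1/K_v = 0.0655.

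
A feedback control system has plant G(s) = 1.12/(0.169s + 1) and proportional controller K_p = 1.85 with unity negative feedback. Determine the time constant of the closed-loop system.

Closed loop: T(s) = K_p·G/(1+K_p·G) = 2.072/(0.169s + 1 + 2.072), with pole at s = −(1 + 2.072)/0.169 = −18.18.
Closed-loop time constant τ = 1/18.18 = 0.055 s.

τ = 0.055 s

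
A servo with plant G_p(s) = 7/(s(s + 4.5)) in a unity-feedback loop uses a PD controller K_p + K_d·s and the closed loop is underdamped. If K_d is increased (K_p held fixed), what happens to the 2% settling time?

decrease

Characteristic equation s² + (4.5 + 7K_d)s + 7K_p = 0: raising K_d increases ζω_n = (4.5+7K_d)/2 while the loop stays underdamped, so T_s ≈ 4/(ζω_n) decreases.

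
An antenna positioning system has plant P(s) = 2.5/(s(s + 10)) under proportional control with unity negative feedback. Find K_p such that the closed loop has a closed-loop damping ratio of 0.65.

K_p = 23.7

Closed-loop characteristic equation: s² + 10s + K_p·2.5 = 0.
So ω_n = √(2.5K_p) and 2ζω_n = 10, giving ζ = 10/(2√(2.5K_p)).
Setting ζ = 0.65: √(2.5K_p) = 10/(2·0.65) = 7.692, so K_p = 59.17/2.5 = 23.7.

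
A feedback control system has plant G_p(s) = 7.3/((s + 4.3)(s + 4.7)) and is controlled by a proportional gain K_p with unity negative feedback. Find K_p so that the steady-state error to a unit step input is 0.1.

Steady-state error for a unit step on this type-0 loop is 1/(1 + K_p·G_p(0)).
G_p(0) = 0.3612. Require 1/(1 + K_p·0.3612) = 0.1, so 1 + 0.3612·K_p = 10.
K_p = (10 − 1)/0.3612 = 24.9.

K_p = 24.9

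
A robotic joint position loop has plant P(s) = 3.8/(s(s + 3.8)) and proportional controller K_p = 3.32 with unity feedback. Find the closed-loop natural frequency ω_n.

The closed-loop denominator is s(s+3.8) + 3.32·3.8 = s² + 3.8s + 12.62.
Matching s² + 2ζω_n s + ω_n²: ω_n = √12.62 = 3.552 rad/s and 2ζω_n = 3.8, so ζ = 3.8/(2·3.552) = 0.535.

ω_n = 3.55 rad/s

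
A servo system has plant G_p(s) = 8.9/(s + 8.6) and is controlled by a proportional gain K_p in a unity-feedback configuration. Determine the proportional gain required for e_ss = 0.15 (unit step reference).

K_p = 5.48

The loop is type 0, so e_ss(step) = 1/(1 + K_pos) with K_pos = K_p·G_p(0).
G_p(0) = 1.035. Require 1/(1 + K_p·1.035) = 0.15, so 1 + 1.035·K_p = 6.667.
K_p = (6.667 − 1)/1.035 = 5.48.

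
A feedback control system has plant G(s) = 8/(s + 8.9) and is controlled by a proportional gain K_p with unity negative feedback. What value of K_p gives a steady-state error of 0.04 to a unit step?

K_p = 26.7

For a type-0 loop with proportional control, e_ss = 1/(1 + K_p·G(0)).
G(0) = 0.8989. Require 1/(1 + K_p·0.8989) = 0.04, so 1 + 0.8989·K_p = 25.
K_p = (25 − 1)/0.8989 = 26.7.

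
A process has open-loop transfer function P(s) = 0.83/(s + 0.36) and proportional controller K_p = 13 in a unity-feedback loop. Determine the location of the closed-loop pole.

Closed-loop transfer function: T(s) = K_p·P(s)/(1 + K_p·P(s)) = 10.79/(s + 0.36 + 10.79) = 10.79/(s + 11.15).
The closed-loop pole is at s = −11.15.

s = -11.15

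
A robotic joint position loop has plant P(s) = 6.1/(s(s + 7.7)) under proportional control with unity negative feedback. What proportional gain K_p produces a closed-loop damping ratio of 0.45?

Closed-loop characteristic equation: s² + 7.7s + K_p·6.1 = 0.
So ω_n = √(6.1K_p) and 2ζω_n = 7.7, giving ζ = 7.7/(2√(6.1K_p)).
Setting ζ = 0.45: √(6.1K_p) = 7.7/(2·0.45) = 8.556, so K_p = 73.2/6.1 = 12.

K_p = 12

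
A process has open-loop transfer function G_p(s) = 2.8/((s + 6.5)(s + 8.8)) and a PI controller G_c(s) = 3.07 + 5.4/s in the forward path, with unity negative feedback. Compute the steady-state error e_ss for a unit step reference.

0

The open loop G_c(s)G_p(s) has a pole at the origin (type 1), so the static position error constant is infinite and e_ss = 1/(1+∞) = 0.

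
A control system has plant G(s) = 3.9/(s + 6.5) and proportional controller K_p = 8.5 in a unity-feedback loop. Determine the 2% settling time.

Closed-loop transfer function: T(s) = K_p·G(s)/(1 + K_p·G(s)) = 33.15/(s + 6.5 + 33.15) = 33.15/(s + 39.65).
Time constant τ = 1/39.65 = 0.02522 s, so the 2% settling time is about 4τ = 0.101 s.

T_s ≈ 0.101 s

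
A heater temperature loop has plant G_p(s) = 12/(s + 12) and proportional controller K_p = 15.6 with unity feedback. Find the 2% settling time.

T_s ≈ 0.0201 s

Closed-loop transfer function: T(s) = K_p·G_p(s)/(1 + K_p·G_p(s)) = 187.2/(s + 12 + 187.2) = 187.2/(s + 199.2).
Time constant τ = 1/199.2 = 0.00502 s, so the 2% settling time is about 4τ = 0.0201 s.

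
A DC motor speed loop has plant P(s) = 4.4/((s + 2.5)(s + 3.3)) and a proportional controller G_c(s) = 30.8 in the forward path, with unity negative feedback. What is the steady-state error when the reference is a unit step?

The loop is type 0. Static position error constant K_pos = G_c(0)·P(0) = 30.8·0.5333 = 16.43.
Steady-state error to a unit step: e_ss = 1/(1+K_pos) = 1/17.43 = 0.0574.

0.0574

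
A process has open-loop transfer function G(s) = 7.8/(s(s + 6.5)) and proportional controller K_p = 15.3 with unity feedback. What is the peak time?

Closed-loop characteristic equation: s² + 6.5s + 119.3 = 0, so ω_n = 10.92 rad/s and ζ = 6.5/(2·10.92) = 0.2975.
Damped frequency ω_d = ω_n√(1−ζ²) = 10.43 rad/s, so peak time T_p = π/ω_d = 0.301 s.

T_p = 0.301 s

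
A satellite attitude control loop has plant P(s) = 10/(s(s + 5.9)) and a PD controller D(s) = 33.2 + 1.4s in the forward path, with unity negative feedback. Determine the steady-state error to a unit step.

0

The open loop D(s)P(s) has a pole at the origin (type 1), so the static position error constant is infinite and e_ss = 1/(1+∞) = 0.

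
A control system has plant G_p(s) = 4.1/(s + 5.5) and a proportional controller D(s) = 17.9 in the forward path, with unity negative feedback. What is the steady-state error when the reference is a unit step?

The loop is type 0. Static position error constant K_pos = D(0)·G_p(0) = 17.9·0.7455 = 13.34.
Steady-state error to a unit step: e_ss = 1/(1+K_pos) = 1/14.34 = 0.0697.

0.0697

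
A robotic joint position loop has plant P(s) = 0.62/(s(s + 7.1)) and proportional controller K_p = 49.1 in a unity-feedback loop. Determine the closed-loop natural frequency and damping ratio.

ω_n = 5.52 rad/s, ζ = 0.643

The closed-loop denominator is s(s+7.1) + 49.1·0.62 = s² + 7.1s + 30.44.
Matching s² + 2ζω_n s + ω_n²: ω_n = √30.44 = 5.517 rad/s and 2ζω_n = 7.1, so ζ = 7.1/(2·5.517) = 0.643.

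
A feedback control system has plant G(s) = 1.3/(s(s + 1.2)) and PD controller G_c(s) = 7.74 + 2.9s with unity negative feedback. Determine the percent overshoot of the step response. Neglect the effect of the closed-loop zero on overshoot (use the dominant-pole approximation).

1.91%

Forward path: (7.74 + 2.9s)·1.3/(s(s+1.2)). The closed-loop characteristic equation is s² + (1.2 + 1.3·2.9)s + 1.3·7.74 = 0.
That is s² + 4.97s + 10.06 = 0, so ω_n = 3.172 rad/s and ζ = 4.97/(2·3.172) = 0.7834.
%OS = 100·exp(−πζ/√(1−ζ²)) = 1.91%.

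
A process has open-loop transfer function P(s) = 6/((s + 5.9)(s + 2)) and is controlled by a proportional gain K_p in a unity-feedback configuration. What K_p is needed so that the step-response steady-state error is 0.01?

K_p = 195

For a type-0 loop with proportional control, e_ss = 1/(1 + K_p·P(0)).
P(0) = 0.5085. Require 1/(1 + K_p·0.5085) = 0.01, so 1 + 0.5085·K_p = 100.
K_p = (100 − 1)/0.5085 = 195.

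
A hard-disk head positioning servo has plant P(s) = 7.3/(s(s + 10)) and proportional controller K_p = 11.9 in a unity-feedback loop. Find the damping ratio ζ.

With unity feedback the closed-loop characteristic equation is s² + 10s + 11.9·7.3 = s² + 10s + 86.87 = 0.
So ω_n² = 86.87 ⇒ ω_n = 9.32 rad/s, and ζ = 10/(2ω_n) = 0.536.

ζ = 0.536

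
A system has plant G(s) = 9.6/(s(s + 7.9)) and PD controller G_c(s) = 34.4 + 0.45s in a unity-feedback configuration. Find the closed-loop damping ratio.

ζ = 0.336

Forward path: (34.4 + 0.45s)·9.6/(s(s+7.9)). The closed-loop characteristic equation is s² + (7.9 + 9.6·0.45)s + 9.6·34.4 = 0.
That is s² + 12.22s + 330.2 = 0, so ω_n = 18.17 rad/s and ζ = 12.22/(2·18.17) = 0.3362.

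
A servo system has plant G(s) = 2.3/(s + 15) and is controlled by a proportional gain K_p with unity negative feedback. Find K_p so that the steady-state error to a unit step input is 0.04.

K_p = 157

Steady-state error for a unit step on this type-0 loop is 1/(1 + K_p·G(0)).
G(0) = 0.1533. Require 1/(1 + K_p·0.1533) = 0.04, so 1 + 0.1533·K_p = 25.
K_p = (25 − 1)/0.1533 = 157.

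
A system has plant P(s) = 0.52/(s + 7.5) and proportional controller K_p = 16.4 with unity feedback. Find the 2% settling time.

Closed-loop transfer function: T(s) = K_p·P(s)/(1 + K_p·P(s)) = 8.528/(s + 7.5 + 8.528) = 8.528/(s + 16.03).
Time constant τ = 1/16.03 = 0.06239 s, so the 2% settling time is about 4τ = 0.25 s.

T_s ≈ 0.25 s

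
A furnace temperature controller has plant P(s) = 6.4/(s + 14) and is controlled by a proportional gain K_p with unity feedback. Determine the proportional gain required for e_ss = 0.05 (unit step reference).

The loop is type 0, so e_ss(step) = 1/(1 + K_pos) with K_pos = K_p·P(0).
P(0) = 0.4571. Require 1/(1 + K_p·0.4571) = 0.05, so 1 + 0.4571·K_p = 20.
K_p = (20 − 1)/0.4571 = 41.6.

K_p = 41.6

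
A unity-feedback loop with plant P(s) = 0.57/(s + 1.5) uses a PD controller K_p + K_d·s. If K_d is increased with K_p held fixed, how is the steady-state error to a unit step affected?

K_d affects only the transient (the s-coefficient); the DC loop gain, and hence e_ss, depends only on K_p.

unchanged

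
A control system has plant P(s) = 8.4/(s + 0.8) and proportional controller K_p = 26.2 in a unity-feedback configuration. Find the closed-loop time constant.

Closed-loop transfer function: T(s) = K_p·P(s)/(1 + K_p·P(s)) = 220.1/(s + 0.8 + 220.1) = 220.1/(s + 220.9).
Time constant τ = 1/220.9 = 0.00453 s.

τ = 0.00453 s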